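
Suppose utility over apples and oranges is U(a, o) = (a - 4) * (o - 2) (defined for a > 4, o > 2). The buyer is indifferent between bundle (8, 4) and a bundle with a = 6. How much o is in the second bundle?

U(8, 4) = 8.
Set U(6, o) = 8 and solve.
With a = 6: (6 − 4) = 2, so (o − 2) = 8/2 = 4.
So o = 2 + 4 = 6.
Check: U(6, 6) = 8.

o = 6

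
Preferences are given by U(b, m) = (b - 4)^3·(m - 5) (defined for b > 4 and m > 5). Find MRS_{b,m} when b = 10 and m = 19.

MU_b = 3·(b−4)^2·(m−5), MU_m = (b−4)^3.
MRS = (3/1)·(m−5)/(b−4).
At (10, 19): MRS = 7.
So at (10, 19) the consumer would give up 7 units of m for one more unit of b.

MRS = 7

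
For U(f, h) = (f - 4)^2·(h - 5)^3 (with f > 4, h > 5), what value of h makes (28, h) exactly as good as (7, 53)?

h = 17

U(7, 53) = 995328.
Set U(28, h) = 995328 and solve.
With f = 28: (28 − 4)^2 = 576, so (h − 5)^3 = 995328/576 = 1728.
Taking the cube root (with h > 5): h − 5 = 12, so h = 17.
Check: U(28, 17) = 995328.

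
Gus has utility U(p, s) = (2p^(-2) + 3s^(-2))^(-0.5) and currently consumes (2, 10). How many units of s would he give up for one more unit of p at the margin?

MRS = 250/3

For CES with ρ = -2, MRS = (2/3)·(s/p)^3.
At (2, 10): MRS = 250/3.
The indifference curve has slope −250/3 at this bundle.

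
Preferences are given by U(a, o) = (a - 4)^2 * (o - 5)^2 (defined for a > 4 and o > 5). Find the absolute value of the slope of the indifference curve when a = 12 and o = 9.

MRS = 0.5

MU_a = 2·(a−4)·(o−5)^2, MU_o = 2·(a−4)^2·(o−5).
MRS = (o−5)/(a−4).
At (12, 9): MRS = 0.5.
So at (12, 9) the consumer would give up 0.5 units of o for one more unit of a.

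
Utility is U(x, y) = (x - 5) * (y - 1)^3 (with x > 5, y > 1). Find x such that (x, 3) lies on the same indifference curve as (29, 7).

U(29, 7) = 5184.
Set U(x, 3) = 5184 and solve.
With y = 3: (3 − 1)^3 = 8, so (x − 5) = 5184/8 = 648.
So x = 5 + 648 = 653.
Check: U(653, 3) = 5184.

x = 653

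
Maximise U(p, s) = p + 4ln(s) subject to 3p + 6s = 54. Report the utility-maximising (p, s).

MU_p = 1, MU_s = 4/s.
MRS = 1 ÷ (4/s).
Tangency: set MRS = p_p/p_s = 3/6 = 0.5.
MRS depends only on s: 0.25·s = 0.5 ⇒ s* = 0.5/0.25 = 2.
From the budget, 3·p = 54 − 6·2 = 42, so p* = 14.

p* = 14, s* = 2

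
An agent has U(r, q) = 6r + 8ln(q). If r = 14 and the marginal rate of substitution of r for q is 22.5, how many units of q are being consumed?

q = 30

MU_r = 6, MU_q = 8/q.
MRS = 6 ÷ (8/q).
MRS depends only on q: 0.75·q = 22.5 ⇒ q = 22.5/0.75 = 30.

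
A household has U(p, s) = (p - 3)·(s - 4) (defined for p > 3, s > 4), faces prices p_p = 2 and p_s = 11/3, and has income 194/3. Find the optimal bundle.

MU_p = (s−4), MU_s = (p−3).
MRS = (s−4)/(p−3).
Tangency: set MRS = p_p/p_s = 2/(11/3) = 6/11.
So (s − 4)/(p − 3) = 6/11, i.e. (s − 4) = (6/11)·(p − 3).
Rewrite the budget in excess-of-subsistence terms: 2·(p − 3) + (11/3)·(s − 4) = 194/3 − 2·3 − (11/3)·4 = 44.
Substituting, 4·(p − 3) = 44, so p − 3 = 11 and p* = 14.
Then s − 4 = (6/11)·11 = 6, so s* = 10.

p* = 14, s* = 10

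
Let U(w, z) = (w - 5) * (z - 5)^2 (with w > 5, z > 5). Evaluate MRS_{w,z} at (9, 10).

MRS = 0.625

MU_w = (z−5)^2, MU_z = 2·(w−5)·(z−5).
MRS = (1/2)·(z−5)/(w−5).
At (9, 10): MRS = 0.625.
That is, one extra unit of w is worth 0.625 units of z at the margin.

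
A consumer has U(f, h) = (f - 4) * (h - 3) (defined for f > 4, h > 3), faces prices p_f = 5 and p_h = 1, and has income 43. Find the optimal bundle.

f* = 6, h* = 13

MU_f = (h−3), MU_h = (f−4).
MRS = (h−3)/(f−4).
Tangency: set MRS = p_f/p_h = 5/1 = 5.
So (h − 3)/(f − 4) = 5, i.e. (h − 3) = 5·(f − 4).
Rewrite the budget in excess-of-subsistence terms: 5·(f − 4) + 1·(h − 3) = 43 − 5·4 − 1·3 = 20.
Substituting, 10·(f − 4) = 20, so f − 4 = 2 and f* = 6.
Then h − 3 = 5·2 = 10, so h* = 13.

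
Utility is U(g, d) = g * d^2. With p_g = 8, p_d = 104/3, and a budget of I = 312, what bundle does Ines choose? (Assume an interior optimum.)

MU_g = d^2 and MU_d = 2·g·d.
MRS = MU_g/MU_d = (1/2)·d/g.
Tangency: set MRS = p_g/p_d = 8/(104/3) = 3/13.
So (1/2)·d/g = 3/13, i.e. d = (6/13)·g.
Substitute into the budget 8·g + (104/3)·d = 312: 24·g = 312, so g* = 13.
Then d* = (6/13)·13 = 6.

g* = 13, d* = 6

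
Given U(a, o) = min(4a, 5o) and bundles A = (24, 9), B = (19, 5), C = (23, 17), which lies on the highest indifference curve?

Bundle C

Evaluate utility at each bundle:
U(A) = 45.
U(B) = 25.
U(C) = 85.
Highest utility is C, so C ≻ A ≻ B.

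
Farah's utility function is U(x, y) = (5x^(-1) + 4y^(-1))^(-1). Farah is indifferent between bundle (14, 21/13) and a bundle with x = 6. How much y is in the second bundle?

U depends on (x, y) only through S = 5x^(-1) + 4y^(-1), so equal utility means equal S. At (14, 21/13): S = 17/6.
With x = 6: 5·6^(-1) = 5/6, so 4y^(-1) = 17/6 − 5/6 = 2, i.e. y^(-1) = 0.5.
Hence y = 1/0.5 = 2.
Check: U(6, 2) = 0.3529.

y = 2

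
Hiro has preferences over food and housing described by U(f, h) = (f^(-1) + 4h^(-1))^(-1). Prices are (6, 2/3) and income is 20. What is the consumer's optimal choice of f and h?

For CES with ρ = -1, MRS = (1/4)·(h/f)^2.
Tangency: set MRS = p_f/p_h = 6/(2/3) = 9.
So (h/f)^2 = 36; taking the square root, h/f = 6, i.e. h = 6·f.
Substitute into the budget 6·f + (2/3)·h = 20: 10·f = 20, so f* = 2 and h* = 6·2 = 12.

f* = 2, h* = 12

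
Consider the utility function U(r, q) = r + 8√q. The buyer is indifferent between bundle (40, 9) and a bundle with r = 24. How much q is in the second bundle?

q = 25

U(40, 9) = 64.
Set U(24, q) = 64 and solve.
With r = 24: 8√q = 64 − 24 = 40, so √q = 5 and q = 25.
Check: U(24, 25) = 64.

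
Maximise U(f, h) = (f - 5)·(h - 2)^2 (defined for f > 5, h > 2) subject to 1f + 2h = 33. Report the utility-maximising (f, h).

f* = 13, h* = 10

MU_f = (h−2)^2, MU_h = 2·(f−5)·(h−2).
MRS = (1/2)·(h−2)/(f−5).
Tangency: set MRS = p_f/p_h = 1/2 = 0.5.
So (1/2)·(h − 2)/(f − 5) = 0.5, i.e. (h − 2) = (f − 5).
Rewrite the budget in excess-of-subsistence terms: 1·(f − 5) + 2·(h − 2) = 33 − 1·5 − 2·2 = 24.
Substituting, 3·(f − 5) = 24, so f − 5 = 8 and f* = 13.
Then h − 2 = 8, so h* = 10.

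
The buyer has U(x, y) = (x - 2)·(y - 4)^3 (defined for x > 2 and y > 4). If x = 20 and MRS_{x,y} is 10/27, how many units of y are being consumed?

y = 24

MU_x = (y−4)^3, MU_y = 3·(x−2)·(y−4)^2.
MRS = (1/3)·(y−4)/(x−2).
Substitute x = 20: MRS = (y − 4)/54. Setting this equal to 10/27 gives y − 4 = (10/27)·54 = 20, so y = 24.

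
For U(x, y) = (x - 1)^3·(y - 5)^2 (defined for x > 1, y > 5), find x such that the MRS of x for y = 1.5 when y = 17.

MU_x = 3·(x−1)^2·(y−5)^2, MU_y = 2·(x−1)^3·(y−5).
MRS = (3/2)·(y−5)/(x−1).
Substitute y = 17: MRS = 18/(x − 1). Setting this equal to 1.5 gives x − 1 = 18/1.5 = 12, so x = 13.

x = 13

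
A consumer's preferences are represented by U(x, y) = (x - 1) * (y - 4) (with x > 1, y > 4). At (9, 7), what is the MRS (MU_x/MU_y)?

MRS = 0.375

MU_x = (y−4), MU_y = (x−1).
MRS = (y−4)/(x−1).
At (9, 7): MRS = 0.375.
That is, one extra unit of x is worth 0.375 units of y at the margin.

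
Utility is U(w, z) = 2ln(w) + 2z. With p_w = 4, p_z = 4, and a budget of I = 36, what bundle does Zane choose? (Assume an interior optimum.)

w* = 1, z* = 8

MU_w = 2/w, MU_z = 2.
MRS = 2/w ÷ 2.
Tangency: set MRS = p_w/p_z = 4/4 = 1.
MRS depends only on w: 1/w = 1 ⇒ w* = 1/1 = 1.
From the budget, 4·z = 36 − 4·1 = 32, so z* = 8.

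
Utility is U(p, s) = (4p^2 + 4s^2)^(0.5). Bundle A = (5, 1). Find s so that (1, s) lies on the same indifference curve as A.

s = 5

U depends on (p, s) only through S = 4p^2 + 4s^2, so equal utility means equal S. At (5, 1): S = 104.
With p = 1: 4·1^2 = 4, so 4s^2 = 104 − 4 = 100, i.e. s^2 = 25.
Hence s = √25 = 5.
Check: U(1, 5) = 10.198.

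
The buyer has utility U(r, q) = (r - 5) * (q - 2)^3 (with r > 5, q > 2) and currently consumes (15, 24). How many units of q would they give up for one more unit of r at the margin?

MU_r = (q−2)^3, MU_q = 3·(r−5)·(q−2)^2.
MRS = (1/3)·(q−2)/(r−5).
At (15, 24): MRS = 11/15.
The indifference curve has slope −11/15 at this bundle.

MRS = 11/15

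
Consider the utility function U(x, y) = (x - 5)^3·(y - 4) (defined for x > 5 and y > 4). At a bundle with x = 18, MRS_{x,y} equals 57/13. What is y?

MU_x = 3·(x−5)^2·(y−4), MU_y = (x−5)^3.
MRS = (3/1)·(y−4)/(x−5).
Substitute x = 18: MRS = (y − 4)/(13/3). Setting this equal to 57/13 gives y − 4 = (57/13)·(13/3) = 19, so y = 23.

y = 23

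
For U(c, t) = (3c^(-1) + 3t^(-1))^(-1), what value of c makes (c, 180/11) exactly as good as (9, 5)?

U depends on (c, t) only through S = 3c^(-1) + 3t^(-1), so equal utility means equal S. At (9, 5): S = 14/15.
With t = 180/11: 3·(180/11)^(-1) = 11/60, so 3c^(-1) = 14/15 − 11/60 = 0.75, i.e. c^(-1) = 0.25.
Hence c = 1/0.25 = 4.
Check: U(4, 180/11) = 1.0714.

c = 4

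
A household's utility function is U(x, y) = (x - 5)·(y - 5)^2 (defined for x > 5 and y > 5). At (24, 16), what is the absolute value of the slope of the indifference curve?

MRS = 11/38

MU_x = (y−5)^2, MU_y = 2·(x−5)·(y−5).
MRS = (1/2)·(y−5)/(x−5).
At (24, 16): MRS = 11/38.
The indifference curve has slope −11/38 at this bundle.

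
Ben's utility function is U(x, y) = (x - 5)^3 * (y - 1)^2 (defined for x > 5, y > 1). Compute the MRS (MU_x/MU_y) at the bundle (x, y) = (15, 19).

MU_x = 3·(x−5)^2·(y−1)^2, MU_y = 2·(x−5)^3·(y−1).
MRS = (3/2)·(y−1)/(x−5).
At (15, 19): MRS = 2.7.
So at (15, 19) the consumer would give up 2.7 units of y for one more unit of x.

MRS = 2.7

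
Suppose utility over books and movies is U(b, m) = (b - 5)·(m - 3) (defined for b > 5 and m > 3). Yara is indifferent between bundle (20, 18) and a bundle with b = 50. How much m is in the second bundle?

U(20, 18) = 225.
Set U(50, m) = 225 and solve.
With b = 50: (50 − 5) = 45, so (m − 3) = 225/45 = 5.
So m = 3 + 5 = 8.
Check: U(50, 8) = 225.

m = 8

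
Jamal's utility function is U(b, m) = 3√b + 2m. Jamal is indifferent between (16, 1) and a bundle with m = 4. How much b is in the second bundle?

b = 4

U(16, 1) = 14.
Set U(b, 4) = 14 and solve.
With m = 4: 3√b = 14 − 2·4 = 6, so √b = 2 and b = 4.
Check: U(4, 4) = 14.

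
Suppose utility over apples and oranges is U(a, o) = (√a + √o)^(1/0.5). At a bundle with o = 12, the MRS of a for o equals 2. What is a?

For CES with ρ = 0.5, MRS = √(o/a).
Setting √(12/a) = 2 gives 12/a = 4 and a = 3.

a = 3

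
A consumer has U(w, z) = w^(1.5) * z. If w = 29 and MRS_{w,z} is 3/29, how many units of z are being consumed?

z = 2

MU_w = 1.5·√w·z and MU_z = w^(1.5).
MRS = MU_w/MU_z = (1.5)·z/w.
Substitute w = 29: MRS = z/(58/3). Setting z/(58/3) = 3/29 gives z = (3/29)·(58/3) = 2.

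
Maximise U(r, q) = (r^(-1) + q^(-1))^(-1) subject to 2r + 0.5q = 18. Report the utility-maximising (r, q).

For CES with ρ = -1, MRS = (q/r)^2.
Tangency: set MRS = p_r/p_q = 2/0.5 = 4.
So (q/r)^2 = 4; taking the square root, q/r = 2, i.e. q = 2·r.
Substitute into the budget 2·r + 0.5·q = 18: 3·r = 18, so r* = 6 and q* = 2·6 = 12.

r* = 6, q* = 12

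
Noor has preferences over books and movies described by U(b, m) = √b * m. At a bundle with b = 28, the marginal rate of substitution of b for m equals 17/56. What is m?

m = 17

MU_b = 0.5·b^(-0.5)·m and MU_m = √b.
MRS = MU_b/MU_m = (0.5)·m/b.
Substitute b = 28: MRS = m/56. Setting m/56 = 17/56 gives m = (17/56)·56 = 17.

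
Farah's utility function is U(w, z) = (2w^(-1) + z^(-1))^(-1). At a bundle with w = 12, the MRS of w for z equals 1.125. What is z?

z = 9

For CES with ρ = -1, MRS = (2/1)·(z/w)^2.
Setting (2/1)·(z/12)^2 = 1.125 gives (z/12)^2 = 9/16, so z/12 = 0.75 and z = 9.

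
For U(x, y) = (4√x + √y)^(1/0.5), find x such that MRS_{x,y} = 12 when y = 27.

For CES with ρ = 0.5, MRS = (4/1)·√(y/x).
Setting (4/1)·√(27/x) = 12 gives √(27/x) = 3, so 27/x = 9 and x = 3.

x = 3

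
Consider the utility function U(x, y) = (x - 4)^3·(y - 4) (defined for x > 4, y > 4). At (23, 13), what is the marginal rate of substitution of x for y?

MU_x = 3·(x−4)^2·(y−4), MU_y = (x−4)^3.
MRS = (3/1)·(y−4)/(x−4).
At (23, 13): MRS = 27/19.
So at (23, 13) the consumer would give up 27/19 units of y for one more unit of x.

MRS = 27/19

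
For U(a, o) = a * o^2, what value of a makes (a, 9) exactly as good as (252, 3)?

a = 28

U(252, 3) = 2268.
Set U(a, 9) = 2268 and solve.
With o = 9: 9^2 = 81, so a = 2268/81 = 28.
Check: U(28, 9) = 2268.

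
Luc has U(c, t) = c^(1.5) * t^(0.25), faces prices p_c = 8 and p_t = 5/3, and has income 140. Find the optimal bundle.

c* = 15, t* = 12

MU_c = 1.5·√c·t^(0.25) and MU_t = 0.25·c^(1.5)·t^(-0.75).
MRS = MU_c/MU_t = (6)·t/c.
Tangency: set MRS = p_c/p_t = 8/(5/3) = 4.8.
So (6)·t/c = 4.8, i.e. t = 0.8·c.
Substitute into the budget 8·c + (5/3)·t = 140: (28/3)·c = 140, so c* = 15.
Then t* = 0.8·15 = 12.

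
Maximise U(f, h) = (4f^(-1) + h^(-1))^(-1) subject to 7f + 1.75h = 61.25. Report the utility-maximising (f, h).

f* = 7, h* = 7

For CES with ρ = -1, MRS = (4/1)·(h/f)^2.
Tangency: set MRS = p_f/p_h = 7/1.75 = 4.
So (h/f)^2 = 1; taking the square root, h/f = 1, i.e. h = f.
Substitute into the budget 7·f + 1.75·h = 61.25: 8.75·f = 61.25, so f* = 7 and h* = 7.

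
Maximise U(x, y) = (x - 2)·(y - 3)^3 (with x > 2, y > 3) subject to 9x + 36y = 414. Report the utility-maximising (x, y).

MU_x = (y−3)^3, MU_y = 3·(x−2)·(y−3)^2.
MRS = (1/3)·(y−3)/(x−2).
Tangency: set MRS = p_x/p_y = 9/36 = 0.25.
So (1/3)·(y − 3)/(x − 2) = 0.25, i.e. (y − 3) = 0.75·(x − 2).
Rewrite the budget in excess-of-subsistence terms: 9·(x − 2) + 36·(y − 3) = 414 − 9·2 − 36·3 = 288.
Substituting, 36·(x − 2) = 288, so x − 2 = 8 and x* = 10.
Then y − 3 = 0.75·8 = 6, so y* = 9.

x* = 10, y* = 9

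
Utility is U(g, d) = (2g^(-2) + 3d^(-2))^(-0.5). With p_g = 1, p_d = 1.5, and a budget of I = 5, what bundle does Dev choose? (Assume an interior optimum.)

For CES with ρ = -2, MRS = (2/3)·(d/g)^3.
Tangency: set MRS = p_g/p_d = 1/1.5 = 2/3.
So (d/g)^3 = 1; taking the cube root, d/g = 1, i.e. d = g.
Substitute into the budget 1·g + 1.5·d = 5: 2.5·g = 5, so g* = 2 and d* = 2.

g* = 2, d* = 2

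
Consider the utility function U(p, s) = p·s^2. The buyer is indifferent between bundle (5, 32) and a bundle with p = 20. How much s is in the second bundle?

U(5, 32) = 5120.
Set U(20, s) = 5120 and solve.
With p = 20: s^2 = 5120/20 = 256; taking the square root, s = 16.
Check: U(20, 16) = 5120.

s = 16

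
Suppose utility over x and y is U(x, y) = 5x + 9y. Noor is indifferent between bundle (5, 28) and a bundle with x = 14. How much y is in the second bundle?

y = 23

U(5, 28) = 277.
Set U(14, y) = 277 and solve.
5·14 + 9y = 277 ⇒ 9y = 207 ⇒ y = 23.
Check: U(14, 23) = 277.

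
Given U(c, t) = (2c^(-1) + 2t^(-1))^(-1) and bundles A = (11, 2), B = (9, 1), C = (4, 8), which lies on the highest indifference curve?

Evaluate utility at each bundle:
U(A) = 0.846.
U(B) = 0.450.
U(C) = 1.333.
Highest utility is C, so C ≻ A ≻ B.

Bundle C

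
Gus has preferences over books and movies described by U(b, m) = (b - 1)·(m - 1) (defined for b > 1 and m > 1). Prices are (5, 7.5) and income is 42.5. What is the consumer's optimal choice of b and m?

b* = 4, m* = 3

MU_b = (m−1), MU_m = (b−1).
MRS = (m−1)/(b−1).
Tangency: set MRS = p_b/p_m = 5/7.5 = 2/3.
So (m − 1)/(b − 1) = 2/3, i.e. (m − 1) = (2/3)·(b − 1).
Rewrite the budget in excess-of-subsistence terms: 5·(b − 1) + 7.5·(m − 1) = 42.5 − 5·1 − 7.5·1 = 30.
Substituting, 10·(b − 1) = 30, so b − 1 = 3 and b* = 4.
Then m − 1 = (2/3)·3 = 2, so m* = 3.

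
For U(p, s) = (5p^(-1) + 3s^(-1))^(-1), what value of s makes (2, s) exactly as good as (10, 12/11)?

s = 4

U depends on (p, s) only through S = 5p^(-1) + 3s^(-1), so equal utility means equal S. At (10, 12/11): S = 3.25.
With p = 2: 5·2^(-1) = 2.5, so 3s^(-1) = 3.25 − 2.5 = 0.75, i.e. s^(-1) = 0.25.
Hence s = 1/0.25 = 4.
Check: U(2, 4) = 0.3077.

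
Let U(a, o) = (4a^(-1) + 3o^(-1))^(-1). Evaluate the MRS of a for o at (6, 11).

For CES with ρ = -1, MRS = (4/3)·(o/a)^2.
At (6, 11): MRS = 121/27.
The indifference curve has slope −121/27 at this bundle.

MRS = 121/27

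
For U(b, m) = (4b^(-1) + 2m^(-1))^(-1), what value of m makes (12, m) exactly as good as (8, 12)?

m = 6

U depends on (b, m) only through S = 4b^(-1) + 2m^(-1), so equal utility means equal S. At (8, 12): S = 2/3.
With b = 12: 4·12^(-1) = 1/3, so 2m^(-1) = 2/3 − 1/3 = 1/3, i.e. m^(-1) = 1/6.
Hence m = 1/(1/6) = 6.
Check: U(12, 6) = 1.5.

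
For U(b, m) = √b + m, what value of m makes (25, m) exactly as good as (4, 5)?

m = 2

U(4, 5) = 7.
Set U(25, m) = 7 and solve.
With b = 25: √25 = 5, so m = 7 − 5 = 2.
Check: U(25, 2) = 7.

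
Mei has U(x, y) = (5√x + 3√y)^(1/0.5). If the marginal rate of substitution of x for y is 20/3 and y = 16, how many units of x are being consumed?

x = 1

For CES with ρ = 0.5, MRS = (5/3)·√(y/x).
Setting (5/3)·√(16/x) = 20/3 gives √(16/x) = 4, so 16/x = 16 and x = 1.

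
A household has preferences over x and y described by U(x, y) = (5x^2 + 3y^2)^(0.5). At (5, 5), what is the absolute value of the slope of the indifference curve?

For CES with ρ = 2, MRS = (5/3)·(y/x)^(-1).
At (5, 5): MRS = 5/3.
So at (5, 5) the consumer would give up 5/3 units of y for one more unit of x.

MRS = 5/3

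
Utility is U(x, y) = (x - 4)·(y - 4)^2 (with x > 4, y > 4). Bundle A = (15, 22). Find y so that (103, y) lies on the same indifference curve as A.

y = 10

U(15, 22) = 3564.
Set U(103, y) = 3564 and solve.
With x = 103: (103 − 4) = 99, so (y − 4)^2 = 3564/99 = 36.
Taking the square root (with y > 4): y − 4 = 6, so y = 10.
Check: U(103, 10) = 3564.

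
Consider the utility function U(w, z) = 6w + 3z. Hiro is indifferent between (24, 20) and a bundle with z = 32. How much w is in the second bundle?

w = 18

U(24, 20) = 204.
Set U(w, 32) = 204 and solve.
6w + 3·32 = 204 ⇒ 6w = 108 ⇒ w = 18.
Check: U(18, 32) = 204.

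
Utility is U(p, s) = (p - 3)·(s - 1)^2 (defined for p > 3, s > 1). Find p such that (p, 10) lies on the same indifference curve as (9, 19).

U(9, 19) = 1944.
Set U(p, 10) = 1944 and solve.
With s = 10: (10 − 1)^2 = 81, so (p − 3) = 1944/81 = 24.
So p = 3 + 24 = 27.
Check: U(27, 10) = 1944.

p = 27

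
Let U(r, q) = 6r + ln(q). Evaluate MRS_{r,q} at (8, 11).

MU_r = 6, MU_q = 1/q.
MRS = 6 ÷ (1/q).
At (8, 11): MRS = 66.
That is, one extra unit of r is worth 66 units of q at the margin.

MRS = 66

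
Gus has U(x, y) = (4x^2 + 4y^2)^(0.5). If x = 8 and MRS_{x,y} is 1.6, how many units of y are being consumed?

y = 5

For CES with ρ = 2, MRS = (y/x)^(-1).
Setting (y/8)^(-1) = 1.6 gives y/8 = 0.625 and y = 5.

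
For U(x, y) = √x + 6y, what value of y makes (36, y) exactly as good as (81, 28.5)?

y = 29

U(81, 28.5) = 180.
Set U(36, y) = 180 and solve.
With x = 36: √36 = 6, so 6y = 180 − 6 = 174 and y = 29.
Check: U(36, 29) = 180.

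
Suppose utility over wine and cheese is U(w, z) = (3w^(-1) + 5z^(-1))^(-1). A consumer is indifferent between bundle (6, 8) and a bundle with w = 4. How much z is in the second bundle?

U depends on (w, z) only through S = 3w^(-1) + 5z^(-1), so equal utility means equal S. At (6, 8): S = 1.125.
With w = 4: 3·4^(-1) = 0.75, so 5z^(-1) = 1.125 − 0.75 = 0.375, i.e. z^(-1) = 3/40.
Hence z = 1/(3/40) = 40/3.
Check: U(4, 40/3) = 0.8889.

z = 40/3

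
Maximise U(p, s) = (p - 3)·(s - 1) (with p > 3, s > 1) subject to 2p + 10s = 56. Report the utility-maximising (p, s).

MU_p = (s−1), MU_s = (p−3).
MRS = (s−1)/(p−3).
Tangency: set MRS = p_p/p_s = 2/10 = 0.2.
So (s − 1)/(p − 3) = 0.2, i.e. (s − 1) = 0.2·(p − 3).
Rewrite the budget in excess-of-subsistence terms: 2·(p − 3) + 10·(s − 1) = 56 − 2·3 − 10·1 = 40.
Substituting, 4·(p − 3) = 40, so p − 3 = 10 and p* = 13.
Then s − 1 = 0.2·10 = 2, so s* = 3.

p* = 13, s* = 3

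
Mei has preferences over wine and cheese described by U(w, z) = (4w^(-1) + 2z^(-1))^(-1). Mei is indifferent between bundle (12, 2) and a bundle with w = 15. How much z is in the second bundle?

U depends on (w, z) only through S = 4w^(-1) + 2z^(-1), so equal utility means equal S. At (12, 2): S = 4/3.
With w = 15: 4·15^(-1) = 4/15, so 2z^(-1) = 4/3 − 4/15 = 16/15, i.e. z^(-1) = 8/15.
Hence z = 1/(8/15) = 1.875.
Check: U(15, 1.875) = 0.75.

z = 1.875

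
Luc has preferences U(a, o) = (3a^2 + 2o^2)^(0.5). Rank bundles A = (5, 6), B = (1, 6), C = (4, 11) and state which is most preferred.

Bundle C

Evaluate utility at each bundle:
U(A) = 12.124.
U(B) = 8.660.
U(C) = 17.029.
Highest utility is C, so C ≻ A ≻ B.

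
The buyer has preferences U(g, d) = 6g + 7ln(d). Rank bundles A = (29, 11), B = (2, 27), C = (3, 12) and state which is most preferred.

Bundle A

Evaluate utility at each bundle:
U(A) = 190.785.
U(B) = 35.071.
U(C) = 35.394.
Highest utility is A, so A ≻ C ≻ B.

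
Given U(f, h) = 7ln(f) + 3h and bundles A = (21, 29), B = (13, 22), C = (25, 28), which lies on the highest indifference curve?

Bundle A

Evaluate utility at each bundle:
U(A) = 108.312.
U(B) = 83.955.
U(C) = 106.532.
Highest utility is A, so A ≻ C ≻ B.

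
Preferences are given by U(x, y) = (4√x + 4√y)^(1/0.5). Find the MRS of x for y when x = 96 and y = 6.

For CES with ρ = 0.5, MRS = √(y/x).
At (96, 6): MRS = 0.25.
The indifference curve has slope −0.25 at this bundle.

MRS = 0.25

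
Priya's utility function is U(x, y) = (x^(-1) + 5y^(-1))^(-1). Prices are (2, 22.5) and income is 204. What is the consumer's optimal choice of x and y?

For CES with ρ = -1, MRS = (1/5)·(y/x)^2.
Tangency: set MRS = p_x/p_y = 2/22.5 = 4/45.
So (y/x)^2 = 4/9; taking the square root, y/x = 2/3, i.e. y = (2/3)·x.
Substitute into the budget 2·x + 22.5·y = 204: 17·x = 204, so x* = 12 and y* = (2/3)·12 = 8.

x* = 12, y* = 8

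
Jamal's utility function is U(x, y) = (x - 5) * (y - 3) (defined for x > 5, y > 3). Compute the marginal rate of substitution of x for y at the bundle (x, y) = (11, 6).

MRS = 0.5

MU_x = (y−3), MU_y = (x−5).
MRS = (y−3)/(x−5).
At (11, 6): MRS = 0.5.
So at (11, 6) the consumer would give up 0.5 units of y for one more unit of x.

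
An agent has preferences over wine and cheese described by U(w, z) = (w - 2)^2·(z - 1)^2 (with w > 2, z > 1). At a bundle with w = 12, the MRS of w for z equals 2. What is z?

z = 21

MU_w = 2·(w−2)·(z−1)^2, MU_z = 2·(w−2)^2·(z−1).
MRS = (z−1)/(w−2).
Substitute w = 12: MRS = (z − 1)/10. Setting this equal to 2 gives z − 1 = 2·10 = 20, so z = 21.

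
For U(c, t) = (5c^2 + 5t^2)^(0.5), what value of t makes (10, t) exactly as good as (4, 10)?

t = 4

U depends on (c, t) only through S = 5c^2 + 5t^2, so equal utility means equal S. At (4, 10): S = 580.
With c = 10: 5·10^2 = 500, so 5t^2 = 580 − 500 = 80, i.e. t^2 = 16.
Hence t = √16 = 4.
Check: U(10, 4) = 24.0832.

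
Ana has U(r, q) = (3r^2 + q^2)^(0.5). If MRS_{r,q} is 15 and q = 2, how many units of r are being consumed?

For CES with ρ = 2, MRS = (3/1)·(q/r)^(-1).
Setting (3/1)·(2/r)^(-1) = 15 gives (2/r)^(-1) = 5, so 2/r = 0.2 and r = 10.

r = 10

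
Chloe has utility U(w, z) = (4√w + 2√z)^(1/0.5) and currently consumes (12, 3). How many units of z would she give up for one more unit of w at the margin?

For CES with ρ = 0.5, MRS = (4/2)·√(z/w).
At (12, 3): MRS = 1.
So at (12, 3) the consumer would give up 1 units of z for one more unit of w.

MRS = 1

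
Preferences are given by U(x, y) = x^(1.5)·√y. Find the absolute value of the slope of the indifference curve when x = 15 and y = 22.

MU_x = 1.5·√x·√y and MU_y = 0.5·x^(1.5)·y^(-0.5).
MRS = MU_x/MU_y = (3)·y/x.
At (15, 22): MRS = 4.4.
The indifference curve has slope −4.4 at this bundle.

MRS = 4.4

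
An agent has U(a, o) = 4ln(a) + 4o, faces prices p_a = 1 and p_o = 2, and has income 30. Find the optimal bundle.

MU_a = 4/a, MU_o = 4.
MRS = 4/a ÷ 4.
Tangency: set MRS = p_a/p_o = 1/2 = 0.5.
MRS depends only on a: 1/a = 0.5 ⇒ a* = 1/0.5 = 2.
From the budget, 2·o = 30 − 1·2 = 28, so o* = 14.

a* = 2, o* = 14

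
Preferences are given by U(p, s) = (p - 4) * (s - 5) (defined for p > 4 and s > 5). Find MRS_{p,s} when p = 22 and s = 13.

MU_p = (s−5), MU_s = (p−4).
MRS = (s−5)/(p−4).
At (22, 13): MRS = 4/9.
That is, one extra unit of p is worth 4/9 units of s at the margin.

MRS = 4/9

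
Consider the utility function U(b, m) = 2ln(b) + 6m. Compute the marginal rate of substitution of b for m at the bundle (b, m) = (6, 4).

MRS = 1/18

MU_b = 2/b, MU_m = 6.
MRS = 2/b ÷ 6.
At (6, 4): MRS = 1/18.
The indifference curve has slope −1/18 at this bundle.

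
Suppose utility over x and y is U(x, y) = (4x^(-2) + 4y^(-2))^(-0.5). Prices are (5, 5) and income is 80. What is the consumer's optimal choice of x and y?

x* = 8, y* = 8

For CES with ρ = -2, MRS = (y/x)^3.
Tangency: set MRS = p_x/p_y = 5/5 = 1.
So (y/x)^3 = 1; taking the cube root, y/x = 1, i.e. y = x.
Substitute into the budget 5·x + 5·y = 80: 10·x = 80, so x* = 8 and y* = 8.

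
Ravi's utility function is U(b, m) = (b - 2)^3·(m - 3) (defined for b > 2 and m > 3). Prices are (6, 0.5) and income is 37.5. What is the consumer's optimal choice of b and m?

b* = 5, m* = 15

MU_b = 3·(b−2)^2·(m−3), MU_m = (b−2)^3.
MRS = (3/1)·(m−3)/(b−2).
Tangency: set MRS = p_b/p_m = 6/0.5 = 12.
So (3/1)·(m − 3)/(b − 2) = 12, i.e. (m − 3) = 4·(b − 2).
Rewrite the budget in excess-of-subsistence terms: 6·(b − 2) + 0.5·(m − 3) = 37.5 − 6·2 − 0.5·3 = 24.
Substituting, 8·(b − 2) = 24, so b − 2 = 3 and b* = 5.
Then m − 3 = 4·3 = 12, so m* = 15.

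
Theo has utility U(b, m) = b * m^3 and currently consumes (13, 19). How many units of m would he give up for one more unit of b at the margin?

MU_b = m^3 and MU_m = 3·b·m^2.
MRS = MU_b/MU_m = (1/3)·m/b.
At (13, 19): MRS = 19/39.
So at (13, 19) the consumer would give up 19/39 units of m for one more unit of b.

MRS = 19/39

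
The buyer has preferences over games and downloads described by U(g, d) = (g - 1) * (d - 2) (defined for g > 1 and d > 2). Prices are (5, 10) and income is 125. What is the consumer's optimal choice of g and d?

g* = 11, d* = 7

MU_g = (d−2), MU_d = (g−1).
MRS = (d−2)/(g−1).
Tangency: set MRS = p_g/p_d = 5/10 = 0.5.
So (d − 2)/(g − 1) = 0.5, i.e. (d − 2) = 0.5·(g − 1).
Rewrite the budget in excess-of-subsistence terms: 5·(g − 1) + 10·(d − 2) = 125 − 5·1 − 10·2 = 100.
Substituting, 10·(g − 1) = 100, so g − 1 = 10 and g* = 11.
Then d − 2 = 0.5·10 = 5, so d* = 7.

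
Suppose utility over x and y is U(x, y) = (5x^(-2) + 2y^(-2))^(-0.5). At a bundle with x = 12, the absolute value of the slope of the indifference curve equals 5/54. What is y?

For CES with ρ = -2, MRS = (5/2)·(y/x)^3.
Setting (5/2)·(y/12)^3 = 5/54 gives (y/12)^3 = 1/27, so y/12 = 1/3 and y = 4.

y = 4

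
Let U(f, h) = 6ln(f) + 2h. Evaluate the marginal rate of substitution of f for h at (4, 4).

MU_f = 6/f, MU_h = 2.
MRS = 6/f ÷ 2.
At (4, 4): MRS = 0.75.
That is, one extra unit of f is worth 0.75 units of h at the margin.

MRS = 0.75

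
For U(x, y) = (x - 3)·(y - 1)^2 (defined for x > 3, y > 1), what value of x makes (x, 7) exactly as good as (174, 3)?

x = 22

U(174, 3) = 684.
Set U(x, 7) = 684 and solve.
With y = 7: (7 − 1)^2 = 36, so (x − 3) = 684/36 = 19.
So x = 3 + 19 = 22.
Check: U(22, 7) = 684.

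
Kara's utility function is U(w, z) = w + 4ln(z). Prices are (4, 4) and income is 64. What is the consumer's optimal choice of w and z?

w* = 12, z* = 4

MU_w = 1, MU_z = 4/z.
MRS = 1 ÷ (4/z).
Tangency: set MRS = p_w/p_z = 4/4 = 1.
MRS depends only on z: 0.25·z = 1 ⇒ z* = 1/0.25 = 4.
From the budget, 4·w = 64 − 4·4 = 48, so w* = 12.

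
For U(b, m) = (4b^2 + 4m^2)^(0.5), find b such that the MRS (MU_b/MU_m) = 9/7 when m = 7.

For CES with ρ = 2, MRS = (m/b)^(-1).
Setting (7/b)^(-1) = 9/7 gives 7/b = 7/9 and b = 9.

b = 9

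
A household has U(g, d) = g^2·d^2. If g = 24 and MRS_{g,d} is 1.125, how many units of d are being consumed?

d = 27

MU_g = 2·g·d^2 and MU_d = 2·g^2·d.
MRS = MU_g/MU_d = d/g.
Substitute g = 24: MRS = d/24. Setting d/24 = 1.125 gives d = 1.125·24 = 27.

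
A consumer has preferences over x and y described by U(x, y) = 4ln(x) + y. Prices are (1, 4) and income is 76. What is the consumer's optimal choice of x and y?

MU_x = 4/x, MU_y = 1.
MRS = 4/x ÷ 1.
Tangency: set MRS = p_x/p_y = 1/4 = 0.25.
MRS depends only on x: 4/x = 0.25 ⇒ x* = 4/0.25 = 16.
From the budget, 4·y = 76 − 1·16 = 60, so y* = 15.

x* = 16, y* = 15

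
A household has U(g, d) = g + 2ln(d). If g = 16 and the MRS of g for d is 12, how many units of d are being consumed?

d = 24

MU_g = 1, MU_d = 2/d.
MRS = 1 ÷ (2/d).
MRS depends only on d: 0.5·d = 12 ⇒ d = 12/0.5 = 24.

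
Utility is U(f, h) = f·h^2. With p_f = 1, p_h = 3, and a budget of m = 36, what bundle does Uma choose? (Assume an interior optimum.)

f* = 12, h* = 8

MU_f = h^2 and MU_h = 2·f·h.
MRS = MU_f/MU_h = (1/2)·h/f.
Tangency: set MRS = p_f/p_h = 1/3.
So (1/2)·h/f = 1/3, i.e. h = (2/3)·f.
Substitute into the budget 1·f + 3·h = 36: 3·f = 36, so f* = 12.
Then h* = (2/3)·12 = 8.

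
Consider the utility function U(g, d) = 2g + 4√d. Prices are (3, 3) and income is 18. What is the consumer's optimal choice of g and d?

MU_g = 2, MU_d = 4/(2√d).
MRS = 2 ÷ (4/(2√d)).
Tangency: set MRS = p_g/p_d = 3/3 = 1.
MRS depends only on d: √d = 1 ⇒ √d = 1 ⇒ d* = 1.
From the budget, 3·g = 18 − 3·1 = 15, so g* = 5.

g* = 5, d* = 1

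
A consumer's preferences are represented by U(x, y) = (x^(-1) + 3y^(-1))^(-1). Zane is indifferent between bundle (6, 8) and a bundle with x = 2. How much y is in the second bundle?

U depends on (x, y) only through S = x^(-1) + 3y^(-1), so equal utility means equal S. At (6, 8): S = 13/24.
With x = 2: 2^(-1) = 0.5, so 3y^(-1) = 13/24 − 0.5 = 1/24, i.e. y^(-1) = 1/72.
Hence y = 1/(1/72) = 72.
Check: U(2, 72) = 1.8462.

y = 72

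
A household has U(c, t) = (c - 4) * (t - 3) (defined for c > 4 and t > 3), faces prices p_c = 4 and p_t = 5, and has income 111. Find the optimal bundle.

c* = 14, t* = 11

MU_c = (t−3), MU_t = (c−4).
MRS = (t−3)/(c−4).
Tangency: set MRS = p_c/p_t = 4/5 = 0.8.
So (t − 3)/(c − 4) = 0.8, i.e. (t − 3) = 0.8·(c − 4).
Rewrite the budget in excess-of-subsistence terms: 4·(c − 4) + 5·(t − 3) = 111 − 4·4 − 5·3 = 80.
Substituting, 8·(c − 4) = 80, so c − 4 = 10 and c* = 14.
Then t − 3 = 0.8·10 = 8, so t* = 11.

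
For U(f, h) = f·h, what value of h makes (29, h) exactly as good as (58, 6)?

h = 12

U(58, 6) = 348.
Set U(29, h) = 348 and solve.
With f = 29: h = 348/29 = 12.
Check: U(29, 12) = 348.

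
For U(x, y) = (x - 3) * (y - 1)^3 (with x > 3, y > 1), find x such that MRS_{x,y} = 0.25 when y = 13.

x = 19

MU_x = (y−1)^3, MU_y = 3·(x−3)·(y−1)^2.
MRS = (1/3)·(y−1)/(x−3).
Substitute y = 13: MRS = 4/(x − 3). Setting this equal to 0.25 gives x − 3 = 4/0.25 = 16, so x = 19.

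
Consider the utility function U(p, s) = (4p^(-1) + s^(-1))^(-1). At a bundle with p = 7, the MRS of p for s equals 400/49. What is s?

s = 10

For CES with ρ = -1, MRS = (4/1)·(s/p)^2.
Setting (4/1)·(s/7)^2 = 400/49 gives (s/7)^2 = 100/49, so s/7 = 10/7 and s = 10.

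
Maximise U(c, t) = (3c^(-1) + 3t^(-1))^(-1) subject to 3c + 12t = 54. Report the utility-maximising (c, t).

For CES with ρ = -1, MRS = (t/c)^2.
Tangency: set MRS = p_c/p_t = 3/12 = 0.25.
So (t/c)^2 = 0.25; taking the square root, t/c = 0.5, i.e. t = 0.5·c.
Substitute into the budget 3·c + 12·t = 54: 9·c = 54, so c* = 6 and t* = 0.5·6 = 3.

c* = 6, t* = 3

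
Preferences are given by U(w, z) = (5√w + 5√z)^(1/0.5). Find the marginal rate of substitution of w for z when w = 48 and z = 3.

MRS = 0.25

For CES with ρ = 0.5, MRS = √(z/w).
At (48, 3): MRS = 0.25.
That is, one extra unit of w is worth 0.25 units of z at the margin.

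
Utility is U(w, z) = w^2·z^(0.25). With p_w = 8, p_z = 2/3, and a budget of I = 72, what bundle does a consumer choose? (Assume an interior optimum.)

w* = 8, z* = 12

MU_w = 2·w·z^(0.25) and MU_z = 0.25·w^2·z^(-0.75).
MRS = MU_w/MU_z = (8)·z/w.
Tangency: set MRS = p_w/p_z = 8/(2/3) = 12.
So (8)·z/w = 12, i.e. z = 1.5·w.
Substitute into the budget 8·w + (2/3)·z = 72: 9·w = 72, so w* = 8.
Then z* = 1.5·8 = 12.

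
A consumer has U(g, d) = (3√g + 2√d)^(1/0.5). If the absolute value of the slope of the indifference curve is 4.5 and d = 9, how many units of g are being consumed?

For CES with ρ = 0.5, MRS = (3/2)·√(d/g).
Setting (3/2)·√(9/g) = 4.5 gives √(9/g) = 3, so 9/g = 9 and g = 1.

g = 1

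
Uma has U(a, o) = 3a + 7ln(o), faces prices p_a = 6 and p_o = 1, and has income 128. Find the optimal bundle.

MU_a = 3, MU_o = 7/o.
MRS = 3 ÷ (7/o).
Tangency: set MRS = p_a/p_o = 6/1 = 6.
MRS depends only on o: (3/7)·o = 6 ⇒ o* = 6/(3/7) = 14.
From the budget, 6·a = 128 − 1·14 = 114, so a* = 19.

a* = 19, o* = 14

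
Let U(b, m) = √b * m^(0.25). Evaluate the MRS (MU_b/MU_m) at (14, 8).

MRS = 8/7

MU_b = 0.5·b^(-0.5)·m^(0.25) and MU_m = 0.25·√b·m^(-0.75).
MRS = MU_b/MU_m = (2)·m/b.
At (14, 8): MRS = 8/7.
The indifference curve has slope −8/7 at this bundle.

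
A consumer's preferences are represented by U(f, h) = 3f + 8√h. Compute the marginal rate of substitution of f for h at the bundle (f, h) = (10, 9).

MU_f = 3, MU_h = 8/(2√h).
MRS = 3 ÷ (8/(2√h)).
At (10, 9): MRS = 2.25.
The indifference curve has slope −2.25 at this bundle.

MRS = 2.25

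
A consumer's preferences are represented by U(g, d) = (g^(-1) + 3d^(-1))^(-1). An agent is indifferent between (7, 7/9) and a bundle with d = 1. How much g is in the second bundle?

g = 1

U depends on (g, d) only through S = g^(-1) + 3d^(-1), so equal utility means equal S. At (7, 7/9): S = 4.
With d = 1: 3·1^(-1) = 3, so g^(-1) = 4 − 3 = 1.
Hence g = 1/1 = 1.
Check: U(1, 1) = 0.25.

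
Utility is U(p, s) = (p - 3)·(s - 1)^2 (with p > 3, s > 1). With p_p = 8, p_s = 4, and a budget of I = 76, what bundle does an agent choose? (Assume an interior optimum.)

MU_p = (s−1)^2, MU_s = 2·(p−3)·(s−1).
MRS = (1/2)·(s−1)/(p−3).
Tangency: set MRS = p_p/p_s = 8/4 = 2.
So (1/2)·(s − 1)/(p − 3) = 2, i.e. (s − 1) = 4·(p − 3).
Rewrite the budget in excess-of-subsistence terms: 8·(p − 3) + 4·(s − 1) = 76 − 8·3 − 4·1 = 48.
Substituting, 24·(p − 3) = 48, so p − 3 = 2 and p* = 5.
Then s − 1 = 4·2 = 8, so s* = 9.

p* = 5, s* = 9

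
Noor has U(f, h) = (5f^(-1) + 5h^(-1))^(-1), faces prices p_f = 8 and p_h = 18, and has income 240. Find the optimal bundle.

For CES with ρ = -1, MRS = (h/f)^2.
Tangency: set MRS = p_f/p_h = 8/18 = 4/9.
So (h/f)^2 = 4/9; taking the square root, h/f = 2/3, i.e. h = (2/3)·f.
Substitute into the budget 8·f + 18·h = 240: 20·f = 240, so f* = 12 and h* = (2/3)·12 = 8.

f* = 12, h* = 8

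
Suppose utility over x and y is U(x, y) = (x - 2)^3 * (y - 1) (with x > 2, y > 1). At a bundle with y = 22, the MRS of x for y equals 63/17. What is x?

x = 19

MU_x = 3·(x−2)^2·(y−1), MU_y = (x−2)^3.
MRS = (3/1)·(y−1)/(x−2).
Substitute y = 22: MRS = 63/(x − 2). Setting this equal to 63/17 gives x − 2 = 63/(63/17) = 17, so x = 19.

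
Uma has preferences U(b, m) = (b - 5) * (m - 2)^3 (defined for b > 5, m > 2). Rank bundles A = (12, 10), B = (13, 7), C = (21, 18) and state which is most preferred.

Evaluate utility at each bundle:
U(A) = 3584.
U(B) = 1000.
U(C) = 65536.
Highest utility is C, so C ≻ A ≻ B.

Bundle C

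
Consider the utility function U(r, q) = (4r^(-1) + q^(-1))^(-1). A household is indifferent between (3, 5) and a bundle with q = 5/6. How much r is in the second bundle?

U depends on (r, q) only through S = 4r^(-1) + q^(-1), so equal utility means equal S. At (3, 5): S = 23/15.
With q = 5/6: (5/6)^(-1) = 1.2, so 4r^(-1) = 23/15 − 1.2 = 1/3, i.e. r^(-1) = 1/12.
Hence r = 1/(1/12) = 12.
Check: U(12, 5/6) = 0.6522.

r = 12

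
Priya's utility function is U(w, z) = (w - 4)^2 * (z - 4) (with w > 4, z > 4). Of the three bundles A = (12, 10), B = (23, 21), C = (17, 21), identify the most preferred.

Bundle B

Evaluate utility at each bundle:
U(A) = 384.
U(B) = 6137.
U(C) = 2873.
Highest utility is B, so B ≻ C ≻ A.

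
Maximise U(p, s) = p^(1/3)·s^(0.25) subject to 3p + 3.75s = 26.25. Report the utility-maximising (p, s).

MU_p = 1/3·p^(-2/3)·s^(0.25) and MU_s = 0.25·p^(1/3)·s^(-0.75).
MRS = MU_p/MU_s = (4/3)·s/p.
Tangency: set MRS = p_p/p_s = 3/3.75 = 0.8.
So (4/3)·s/p = 0.8, i.e. s = 0.6·p.
Substitute into the budget 3·p + 3.75·s = 26.25: 5.25·p = 26.25, so p* = 5.
Then s* = 0.6·5 = 3.

p* = 5, s* = 3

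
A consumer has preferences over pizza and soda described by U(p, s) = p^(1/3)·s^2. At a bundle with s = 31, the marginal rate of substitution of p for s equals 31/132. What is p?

p = 22

MU_p = 1/3·p^(-2/3)·s^2 and MU_s = 2·p^(1/3)·s.
MRS = MU_p/MU_s = (1/6)·s/p.
Substitute s = 31: MRS = (31/6)/p. Setting (31/6)/p = 31/132 gives p = (31/6)/(31/132) = 22.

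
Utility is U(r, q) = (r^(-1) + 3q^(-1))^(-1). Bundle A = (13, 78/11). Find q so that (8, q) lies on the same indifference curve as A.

U depends on (r, q) only through S = r^(-1) + 3q^(-1), so equal utility means equal S. At (13, 78/11): S = 0.5.
With r = 8: 8^(-1) = 0.125, so 3q^(-1) = 0.5 − 0.125 = 0.375, i.e. q^(-1) = 0.125.
Hence q = 1/0.125 = 8.
Check: U(8, 8) = 2.

q = 8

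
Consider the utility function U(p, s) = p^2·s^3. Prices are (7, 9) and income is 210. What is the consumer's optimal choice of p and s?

p* = 12, s* = 14

MU_p = 2·p·s^3 and MU_s = 3·p^2·s^2.
MRS = MU_p/MU_s = (2/3)·s/p.
Tangency: set MRS = p_p/p_s = 7/9.
So (2/3)·s/p = 7/9, i.e. s = (7/6)·p.
Substitute into the budget 7·p + 9·s = 210: 17.5·p = 210, so p* = 12.
Then s* = (7/6)·12 = 14.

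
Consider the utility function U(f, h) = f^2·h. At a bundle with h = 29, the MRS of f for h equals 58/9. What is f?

f = 9

MU_f = 2·f·h and MU_h = f^2.
MRS = MU_f/MU_h = (2/1)·h/f.
Substitute h = 29: MRS = 58/f. Setting 58/f = 58/9 gives f = 58/(58/9) = 9.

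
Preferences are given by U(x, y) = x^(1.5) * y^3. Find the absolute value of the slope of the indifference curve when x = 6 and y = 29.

MRS = 29/12

MU_x = 1.5·√x·y^3 and MU_y = 3·x^(1.5)·y^2.
MRS = MU_x/MU_y = (0.5)·y/x.
At (6, 29): MRS = 29/12.
The indifference curve has slope −29/12 at this bundle.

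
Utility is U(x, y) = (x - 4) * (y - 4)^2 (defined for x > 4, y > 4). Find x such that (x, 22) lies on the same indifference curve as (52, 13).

U(52, 13) = 3888.
Set U(x, 22) = 3888 and solve.
With y = 22: (22 − 4)^2 = 324, so (x − 4) = 3888/324 = 12.
So x = 4 + 12 = 16.
Check: U(16, 22) = 3888.

x = 16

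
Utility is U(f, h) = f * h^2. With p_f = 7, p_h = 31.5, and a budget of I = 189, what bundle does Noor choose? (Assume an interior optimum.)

MU_f = h^2 and MU_h = 2·f·h.
MRS = MU_f/MU_h = (1/2)·h/f.
Tangency: set MRS = p_f/p_h = 7/31.5 = 2/9.
So (1/2)·h/f = 2/9, i.e. h = (4/9)·f.
Substitute into the budget 7·f + 31.5·h = 189: 21·f = 189, so f* = 9.
Then h* = (4/9)·9 = 4.

f* = 9, h* = 4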